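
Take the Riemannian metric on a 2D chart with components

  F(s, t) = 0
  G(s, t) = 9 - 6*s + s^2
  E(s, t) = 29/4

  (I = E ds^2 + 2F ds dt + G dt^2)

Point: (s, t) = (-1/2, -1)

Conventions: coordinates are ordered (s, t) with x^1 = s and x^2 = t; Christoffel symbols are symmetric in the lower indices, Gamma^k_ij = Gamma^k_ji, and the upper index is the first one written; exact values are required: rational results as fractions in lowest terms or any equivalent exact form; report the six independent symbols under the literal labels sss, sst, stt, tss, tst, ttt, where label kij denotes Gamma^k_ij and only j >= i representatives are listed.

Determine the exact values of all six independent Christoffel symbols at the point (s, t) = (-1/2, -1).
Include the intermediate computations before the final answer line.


E = 29/4, F = 0, G = 49/4 at the point
E_s = 0, E_t = 0, F_s = 0, F_t = 0, G_s = -7, G_t = 0
EG - F^2 = 1421/16;  g^inv = (16/1421) * [[49/4, 0], [0, 29/4]]
first-kind symbols [ij,l] = (1/2)(d_i g_jl + d_j g_il - d_l g_ij): [ss,s] = E_s/2 = 0, [ss,t] = F_s - E_t/2 = 0, [st,s] = E_t/2 = 0, [st,t] = G_s/2 = -7/2, [tt,s] = F_t - G_s/2 = 7/2, [tt,t] = G_t/2 = 0
Gamma^s_ij = (G*[ij,s] - F*[ij,t])/(EG - F^2), Gamma^t_ij = (E*[ij,t] - F*[ij,s])/(EG - F^2)

Answer: Gamma_sss = 0, Gamma_sst = 0, Gamma_stt = 14/29, Gamma_tss = 0, Gamma_tst = -2/7, Gamma_ttt = 0


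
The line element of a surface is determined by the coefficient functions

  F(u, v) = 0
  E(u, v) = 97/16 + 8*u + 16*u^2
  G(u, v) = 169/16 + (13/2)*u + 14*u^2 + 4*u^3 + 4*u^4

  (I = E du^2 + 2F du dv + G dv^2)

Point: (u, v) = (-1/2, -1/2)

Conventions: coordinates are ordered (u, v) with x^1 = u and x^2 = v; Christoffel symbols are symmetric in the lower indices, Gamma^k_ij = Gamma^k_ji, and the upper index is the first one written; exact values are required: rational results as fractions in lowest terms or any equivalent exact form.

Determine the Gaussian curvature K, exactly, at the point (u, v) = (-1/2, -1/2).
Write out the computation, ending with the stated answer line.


E = 97/16, F = 0, G = 169/16, EG - F^2 = 16393/256 at the point
E_u = -8, E_v = 0, F_u = 0, F_v = 0, G_u = -13/2, G_v = 0
E_vv = 0, F_uv = 0, G_uu = 28
K follows from Brioschi's formula, (det M1 - det M2)/(EG - F^2)^2.
M1 = [[-E_vv/2 + F_uv - G_uu/2, E_u/2, F_u - E_v/2], [F_v - G_u/2, E, F], [G_v/2, F, G]] = [[-14, -4, 0], [13/4, 97/16, 0], [0, 0, 169/16]]; det M1 = -97175/128
M2 = [[0, E_v/2, G_u/2], [E_v/2, E, F], [G_u/2, F, G]] = [[0, 0, -13/4], [0, 97/16, 0], [-13/4, 0, 169/16]]; det M2 = -16393/256
det M1 - det M2 = -177957/256; K = -177957/256 / (16393/256)^2 = -20736/122317

Answer: K = -20736/122317


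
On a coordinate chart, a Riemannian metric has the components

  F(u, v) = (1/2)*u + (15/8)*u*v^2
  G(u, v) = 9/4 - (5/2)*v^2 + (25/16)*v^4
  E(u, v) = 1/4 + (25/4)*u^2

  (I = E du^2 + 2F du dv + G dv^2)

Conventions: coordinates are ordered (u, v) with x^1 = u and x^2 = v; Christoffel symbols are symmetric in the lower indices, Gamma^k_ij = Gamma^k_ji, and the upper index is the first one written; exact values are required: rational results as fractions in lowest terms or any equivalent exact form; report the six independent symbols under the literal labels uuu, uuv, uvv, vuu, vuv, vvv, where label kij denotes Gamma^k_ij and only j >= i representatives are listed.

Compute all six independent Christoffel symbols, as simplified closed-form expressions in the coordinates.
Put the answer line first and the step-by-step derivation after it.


Answer: Gamma_uuu = (400*u*v^4 - 1120*u*v^2 + 884*u)/(400*u^2*v^4 - 1120*u^2*v^2 + 884*u^2 + 25*v^4 - 40*v^2 + 36), Gamma_uuv = 0, Gamma_uvv = (-400*u*v^3 + 620*u*v)/(400*u^2*v^4 - 1120*u^2*v^2 + 884*u^2 + 25*v^4 - 40*v^2 + 36), Gamma_vuu = (30*v^2 + 8)/(400*u^2*v^4 - 1120*u^2*v^2 + 884*u^2 + 25*v^4 - 40*v^2 + 36), Gamma_vuv = 0, Gamma_vvv = (800*u^2*v^3 - 1120*u^2*v + 50*v^3 - 40*v)/(400*u^2*v^4 - 1120*u^2*v^2 + 884*u^2 + 25*v^4 - 40*v^2 + 36)

E = 1/4 + (25/4)*u^2; F = (1/2)*u + (15/8)*u*v^2; G = 9/4 - (5/2)*v^2 + (25/16)*v^4
Gamma^k_ij = (1/2) g^{kl} (d_i g_jl + d_j g_il - d_l g_ij), with g^inv = (1/(EG-F^2)) [[G, -F], [-F, E]]
first partials: E_u = (25/2)*u, E_v = 0, F_u = 1/2 + (15/8)*v^2, F_v = (15/4)*u*v, G_u = 0, G_v = -5*v + (25/4)*v^3
D = EG - F^2 = 9/16 - (5/8)*v^2 + (221/16)*u^2 + (25/64)*v^4 - (35/2)*u^2*v^2 + (25/4)*u^2*v^4
expanded: Gamma^u_uu = (G E_u - 2F F_u + F E_v)/(2D), Gamma^u_uv = (G E_v - F G_u)/(2D), Gamma^u_vv = (2G F_v - G G_u - F G_v)/(2D), Gamma^v_uu = (2E F_u - E E_v - F E_u)/(2D), Gamma^v_uv = (E G_u - F E_v)/(2D), Gamma^v_vv = (E G_v - 2F F_v + F G_u)/(2D); substitute and cancel common factors


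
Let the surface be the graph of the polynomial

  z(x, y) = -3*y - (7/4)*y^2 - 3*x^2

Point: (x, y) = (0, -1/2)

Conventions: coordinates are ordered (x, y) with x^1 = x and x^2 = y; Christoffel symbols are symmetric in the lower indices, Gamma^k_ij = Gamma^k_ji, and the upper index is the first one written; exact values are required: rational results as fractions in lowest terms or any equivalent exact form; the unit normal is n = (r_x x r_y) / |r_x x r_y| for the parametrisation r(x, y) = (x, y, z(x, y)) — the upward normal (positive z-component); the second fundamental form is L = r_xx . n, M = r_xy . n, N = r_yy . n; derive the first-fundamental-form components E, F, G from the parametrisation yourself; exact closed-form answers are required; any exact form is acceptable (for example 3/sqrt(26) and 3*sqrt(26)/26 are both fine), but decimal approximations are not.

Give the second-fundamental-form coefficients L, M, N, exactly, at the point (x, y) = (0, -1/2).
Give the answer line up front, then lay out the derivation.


Answer: L = -24*sqrt(41)/41, M = 0, N = -14*sqrt(41)/41

z_x = 0, z_y = -5/4, z_xx = -6, z_xy = 0, z_yy = -7/2
E = 1, F = 0, G = 41/16; answer radicand W^2 = 41/16
unnormalised second-form numerators: l = -6, m = 0, n = -7/2; L = l/sqrt(41/16), and similarly M = m/sqrt(W^2), N = n/sqrt(W^2)


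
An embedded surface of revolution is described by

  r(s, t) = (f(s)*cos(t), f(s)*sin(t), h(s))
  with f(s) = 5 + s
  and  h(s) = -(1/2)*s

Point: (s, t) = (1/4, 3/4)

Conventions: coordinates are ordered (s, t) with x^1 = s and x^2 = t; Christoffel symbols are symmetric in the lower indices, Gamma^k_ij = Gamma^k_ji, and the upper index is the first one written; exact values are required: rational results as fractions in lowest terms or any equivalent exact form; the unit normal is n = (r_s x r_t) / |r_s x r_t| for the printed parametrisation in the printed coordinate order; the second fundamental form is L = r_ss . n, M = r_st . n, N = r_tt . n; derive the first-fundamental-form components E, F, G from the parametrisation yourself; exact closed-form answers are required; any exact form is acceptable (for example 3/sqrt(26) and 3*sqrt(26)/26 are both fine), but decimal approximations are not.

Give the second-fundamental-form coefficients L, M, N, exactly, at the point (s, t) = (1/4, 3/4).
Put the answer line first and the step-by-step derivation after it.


Answer: L = 0, M = 0, N = -21*sqrt(5)/20

f = 21/4, f' = 1, f'' = 0, h' = -1/2, h'' = 0
E = 5/4, F = 0, G = 441/16; answer radicand W^2 = 5/4
unnormalised second-form numerators: l = 0, m = 0, n = -21/8; L = l/sqrt(5/4), and similarly M = m/sqrt(W^2), N = n/sqrt(W^2)


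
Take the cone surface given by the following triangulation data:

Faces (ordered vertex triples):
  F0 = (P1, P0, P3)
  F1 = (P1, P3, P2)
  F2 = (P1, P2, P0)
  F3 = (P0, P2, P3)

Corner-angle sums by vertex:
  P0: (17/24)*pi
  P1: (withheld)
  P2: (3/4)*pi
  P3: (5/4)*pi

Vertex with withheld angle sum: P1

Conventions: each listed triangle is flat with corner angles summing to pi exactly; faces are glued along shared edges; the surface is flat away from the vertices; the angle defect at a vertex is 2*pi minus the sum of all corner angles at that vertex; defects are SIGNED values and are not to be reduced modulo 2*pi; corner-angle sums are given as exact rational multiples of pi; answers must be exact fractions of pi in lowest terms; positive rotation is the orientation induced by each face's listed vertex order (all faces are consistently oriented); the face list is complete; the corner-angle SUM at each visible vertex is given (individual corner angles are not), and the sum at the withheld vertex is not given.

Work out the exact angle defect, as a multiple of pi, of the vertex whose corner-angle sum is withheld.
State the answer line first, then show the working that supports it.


Answer: defect(P1) = (17/24)*pi

V = 4, E = 6, F = 4; chi = V - E + F = 2
Gauss-Bonnet: total defect = 2*pi*chi = 4*pi; visible defects sum to (79/24)*pi


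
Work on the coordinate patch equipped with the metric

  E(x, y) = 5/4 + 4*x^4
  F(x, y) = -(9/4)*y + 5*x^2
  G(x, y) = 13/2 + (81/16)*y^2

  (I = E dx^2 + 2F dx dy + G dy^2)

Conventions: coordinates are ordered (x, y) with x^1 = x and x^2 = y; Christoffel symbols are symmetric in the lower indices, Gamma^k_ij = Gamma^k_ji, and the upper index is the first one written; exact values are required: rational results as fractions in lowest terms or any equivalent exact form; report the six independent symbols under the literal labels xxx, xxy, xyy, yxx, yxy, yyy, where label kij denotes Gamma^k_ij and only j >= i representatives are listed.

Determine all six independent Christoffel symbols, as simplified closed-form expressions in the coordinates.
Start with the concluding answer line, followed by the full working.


Answer: Gamma_xxx = (2592*x^3*y^2 + 128*x^3 + 1440*x*y)/(1296*x^4*y^2 + 64*x^4 + 1440*x^2*y + 81*y^2 + 520), Gamma_xxy = 0, Gamma_xyy = (-1620*x^2*y - 936)/(1296*x^4*y^2 + 64*x^4 + 1440*x^2*y + 81*y^2 + 520), Gamma_yxx = (1152*x^3*y + 800*x)/(1296*x^4*y^2 + 64*x^4 + 1440*x^2*y + 81*y^2 + 520), Gamma_yxy = 0, Gamma_yyy = (1296*x^4*y + 720*x^2 + 81*y)/(1296*x^4*y^2 + 64*x^4 + 1440*x^2*y + 81*y^2 + 520)

E = 5/4 + 4*x^4; F = -(9/4)*y + 5*x^2; G = 13/2 + (81/16)*y^2
Gamma^k_ij = (1/2) g^{kl} (d_i g_jl + d_j g_il - d_l g_ij), with g^inv = (1/(EG-F^2)) [[G, -F], [-F, E]]
first partials: E_x = 16*x^3, E_y = 0, F_x = 10*x, F_y = -9/4, G_x = 0, G_y = (81/8)*y
D = EG - F^2 = 65/8 + (81/64)*y^2 + (45/2)*x^2*y + x^4 + (81/4)*x^4*y^2
expanded: Gamma^x_xx = (G E_x - 2F F_x + F E_y)/(2D), Gamma^x_xy = (G E_y - F G_x)/(2D), Gamma^x_yy = (2G F_y - G G_x - F G_y)/(2D), Gamma^y_xx = (2E F_x - E E_y - F E_x)/(2D), Gamma^y_xy = (E G_x - F E_y)/(2D), Gamma^y_yy = (E G_y - 2F F_y + F G_x)/(2D); substitute and cancel common factors


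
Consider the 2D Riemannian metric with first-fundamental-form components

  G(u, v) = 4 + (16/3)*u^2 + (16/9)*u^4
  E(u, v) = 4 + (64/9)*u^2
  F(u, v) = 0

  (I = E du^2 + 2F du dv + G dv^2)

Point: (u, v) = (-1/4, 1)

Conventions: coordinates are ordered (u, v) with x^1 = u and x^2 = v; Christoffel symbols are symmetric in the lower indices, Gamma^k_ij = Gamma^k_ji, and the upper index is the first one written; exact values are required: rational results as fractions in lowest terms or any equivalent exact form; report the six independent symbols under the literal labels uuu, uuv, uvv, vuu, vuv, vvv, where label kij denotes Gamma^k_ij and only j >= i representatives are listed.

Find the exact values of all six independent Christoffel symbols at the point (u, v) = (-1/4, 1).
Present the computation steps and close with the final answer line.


E = 40/9, F = 0, G = 625/144 at the point
E_u = -32/9, E_v = 0, F_u = 0, F_v = 0, G_u = -25/9, G_v = 0
EG - F^2 = 3125/162;  g^inv = (162/3125) * [[625/144, 0], [0, 40/9]]
first-kind symbols [ij,l] = (1/2)(d_i g_jl + d_j g_il - d_l g_ij): [uu,u] = E_u/2 = -16/9, [uu,v] = F_u - E_v/2 = 0, [uv,u] = E_v/2 = 0, [uv,v] = G_u/2 = -25/18, [vv,u] = F_v - G_u/2 = 25/18, [vv,v] = G_v/2 = 0
Gamma^u_ij = (G*[ij,u] - F*[ij,v])/(EG - F^2), Gamma^v_ij = (E*[ij,v] - F*[ij,u])/(EG - F^2)

Answer: Gamma_uuu = -2/5, Gamma_uuv = 0, Gamma_uvv = 5/16, Gamma_vuu = 0, Gamma_vuv = -8/25, Gamma_vvv = 0


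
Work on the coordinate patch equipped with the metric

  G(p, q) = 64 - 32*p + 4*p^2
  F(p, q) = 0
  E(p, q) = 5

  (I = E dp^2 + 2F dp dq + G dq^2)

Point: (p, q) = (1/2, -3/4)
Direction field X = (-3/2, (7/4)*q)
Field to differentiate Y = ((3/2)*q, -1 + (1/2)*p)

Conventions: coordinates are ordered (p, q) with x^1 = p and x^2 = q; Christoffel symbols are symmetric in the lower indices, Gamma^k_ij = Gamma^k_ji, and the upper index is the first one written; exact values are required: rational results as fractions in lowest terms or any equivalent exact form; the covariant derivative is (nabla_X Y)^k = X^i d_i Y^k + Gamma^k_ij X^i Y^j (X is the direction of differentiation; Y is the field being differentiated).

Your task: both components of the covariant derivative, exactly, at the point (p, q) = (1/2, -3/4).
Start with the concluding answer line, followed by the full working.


Answer: (nabla_X Y)^p = 63/80, (nabla_X Y)^q = -669/448

E = 5, F = 0, G = 49 at the point
E_p = 0, E_q = 0, F_p = 0, F_q = 0, G_p = -28, G_q = 0
EG - F^2 = 245;  g^inv = (1/245) * [[49, 0], [0, 5]]
first-kind symbols [ij,l] = (1/2)(d_i g_jl + d_j g_il - d_l g_ij): [pp,p] = E_p/2 = 0, [pp,q] = F_p - E_q/2 = 0, [pq,p] = E_q/2 = 0, [pq,q] = G_p/2 = -14, [qq,p] = F_q - G_p/2 = 14, [qq,q] = G_q/2 = 0
Gamma^p_ij = (G*[ij,p] - F*[ij,q])/(EG - F^2), Gamma^q_ij = (E*[ij,q] - F*[ij,p])/(EG - F^2)
Gamma_ppp = 0, Gamma_ppq = 0, Gamma_pqq = 14/5, Gamma_qpp = 0, Gamma_qpq = -2/7, Gamma_qqq = 0
X = (-3/2, -21/16), Y = (-9/8, -3/4) at the point


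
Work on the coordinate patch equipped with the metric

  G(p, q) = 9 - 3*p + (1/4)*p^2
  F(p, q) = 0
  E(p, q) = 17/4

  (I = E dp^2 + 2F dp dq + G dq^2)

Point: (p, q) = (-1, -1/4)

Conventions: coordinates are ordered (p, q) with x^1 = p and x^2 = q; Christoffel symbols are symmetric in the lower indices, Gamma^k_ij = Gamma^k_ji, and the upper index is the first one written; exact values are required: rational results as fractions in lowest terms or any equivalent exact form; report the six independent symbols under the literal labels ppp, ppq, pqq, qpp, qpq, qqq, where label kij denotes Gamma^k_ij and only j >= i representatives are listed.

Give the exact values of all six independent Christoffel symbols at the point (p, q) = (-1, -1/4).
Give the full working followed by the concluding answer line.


E = 17/4, F = 0, G = 49/4 at the point
E_p = 0, E_q = 0, F_p = 0, F_q = 0, G_p = -7/2, G_q = 0
EG - F^2 = 833/16;  g^inv = (16/833) * [[49/4, 0], [0, 17/4]]
first-kind symbols [ij,l] = (1/2)(d_i g_jl + d_j g_il - d_l g_ij): [pp,p] = E_p/2 = 0, [pp,q] = F_p - E_q/2 = 0, [pq,p] = E_q/2 = 0, [pq,q] = G_p/2 = -7/4, [qq,p] = F_q - G_p/2 = 7/4, [qq,q] = G_q/2 = 0
Gamma^p_ij = (G*[ij,p] - F*[ij,q])/(EG - F^2), Gamma^q_ij = (E*[ij,q] - F*[ij,p])/(EG - F^2)

Answer: Gamma_ppp = 0, Gamma_ppq = 0, Gamma_pqq = 7/17, Gamma_qpp = 0, Gamma_qpq = -1/7, Gamma_qqq = 0


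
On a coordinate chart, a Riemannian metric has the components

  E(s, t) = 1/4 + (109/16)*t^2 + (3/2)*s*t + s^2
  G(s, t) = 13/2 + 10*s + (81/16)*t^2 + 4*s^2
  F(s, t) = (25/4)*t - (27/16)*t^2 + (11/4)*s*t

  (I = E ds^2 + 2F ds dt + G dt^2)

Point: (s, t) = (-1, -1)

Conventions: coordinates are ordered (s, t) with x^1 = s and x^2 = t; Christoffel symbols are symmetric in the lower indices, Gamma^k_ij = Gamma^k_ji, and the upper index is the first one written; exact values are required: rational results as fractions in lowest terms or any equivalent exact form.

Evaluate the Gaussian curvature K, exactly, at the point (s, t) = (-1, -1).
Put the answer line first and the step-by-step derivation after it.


Answer: K = 138110/707281

E = 153/16, F = -83/16, G = 89/16, EG - F^2 = 841/32 at the point
E_s = -7/2, E_t = -121/8, F_s = -11/4, F_t = 55/8, G_s = 2, G_t = -81/8
E_tt = 109/8, F_st = 11/4, G_ss = 8
Compute both Brioschi determinants and normalise by (EG - F^2)^2.
M1 = [[-E_tt/2 + F_st - G_ss/2, E_s/2, F_s - E_t/2], [F_t - G_s/2, E, F], [G_t/2, F, G]] = [[-129/16, -7/4, 77/16], [47/8, 153/16, -83/16], [-81/16, -83/16, 89/16]]; det M1 = -468401/4096
M2 = [[0, E_t/2, G_s/2], [E_t/2, E, F], [G_s/2, F, G]] = [[0, -121/16, 1], [-121/16, 153/16, -83/16], [1, -83/16, 89/16]]; det M2 = -1020841/4096
det M1 - det M2 = 69055/512; K = 69055/512 / (841/32)^2 = 138110/707281


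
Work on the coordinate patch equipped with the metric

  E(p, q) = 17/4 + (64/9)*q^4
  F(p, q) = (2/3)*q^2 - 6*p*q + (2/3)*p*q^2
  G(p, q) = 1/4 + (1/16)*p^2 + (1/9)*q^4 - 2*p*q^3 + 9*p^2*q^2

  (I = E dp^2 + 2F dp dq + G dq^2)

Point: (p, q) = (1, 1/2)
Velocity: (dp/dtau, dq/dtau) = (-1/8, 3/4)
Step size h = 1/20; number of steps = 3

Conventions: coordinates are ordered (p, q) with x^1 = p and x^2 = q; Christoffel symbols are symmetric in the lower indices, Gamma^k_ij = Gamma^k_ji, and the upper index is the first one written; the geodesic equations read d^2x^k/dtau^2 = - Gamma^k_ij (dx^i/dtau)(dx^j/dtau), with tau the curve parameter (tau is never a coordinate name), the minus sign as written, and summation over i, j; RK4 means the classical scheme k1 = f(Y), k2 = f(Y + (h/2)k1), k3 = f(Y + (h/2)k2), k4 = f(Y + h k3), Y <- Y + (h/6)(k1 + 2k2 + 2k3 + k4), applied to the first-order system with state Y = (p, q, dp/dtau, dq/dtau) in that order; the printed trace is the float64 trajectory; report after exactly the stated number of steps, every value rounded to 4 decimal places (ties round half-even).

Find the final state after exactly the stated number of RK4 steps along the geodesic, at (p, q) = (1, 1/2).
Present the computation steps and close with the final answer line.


f(Y) = (dp/dtau, dq/dtau, -Gamma^p_ij Y'^i Y'^j, -Gamma^q_ij Y'^i Y'^j) with the Gammas evaluated at the stage position; h = 0.050000; intermediate values shown to 6 dp
step 0: p = 1.0000, q = 0.5000, dp/dtau = -0.1250, dq/dtau = 0.7500
step 1:
  k1: at (p, q) = (1.000000, 0.500000), (dp/dtau, dq/dtau) = (-0.125000, 0.750000); Gamma_ppp = -3.255234, Gamma_ppq = 2.635890, Gamma_pqq = -1.541748, Gamma_qpp = -5.730569, Gamma_qpq = 3.973598, Gamma_qqq = -0.143806; k1 = (-0.125000, 0.750000, 1.412325, 0.915480)
  k2: at (p, q) = (0.996875, 0.518750), (dp/dtau, dq/dtau) = (-0.089692, 0.772887); Gamma_ppp = -3.264397, Gamma_ppq = 2.726737, Gamma_pqq = -1.542022, Gamma_qpp = -5.667527, Gamma_qpq = 4.010669, Gamma_qqq = -0.149582; k2 = (-0.089692, 0.772887, 1.325438, 0.690999)
  k3: at (p, q) = (0.997758, 0.519322), (dp/dtau, dq/dtau) = (-0.091864, 0.767275); Gamma_ppp = -3.263042, Gamma_ppq = 2.730722, Gamma_pqq = -1.543687, Gamma_qpp = -5.657114, Gamma_qpq = 4.009825, Gamma_qqq = -0.149742; k3 = (-0.091864, 0.767275, 1.321272, 0.701160)
  k4: at (p, q) = (0.995407, 0.538364), (dp/dtau, dq/dtau) = (-0.058936, 0.785058); Gamma_ppp = -3.252981, Gamma_ppq = 2.808501, Gamma_pqq = -1.540435, Gamma_qpp = -5.572291, Gamma_qpq = 4.026680, Gamma_qqq = -0.149919; k4 = (-0.058936, 0.785058, 1.220584, 0.484370)
  Y <- Y + (h/6)(k1 + 2k2 + 2k3 + k4): p = 0.9954, q = 0.5385, dp/dtau = -0.0589, dq/dtau = 0.7849
step 2:
  k1: at (p, q) = (0.995441, 0.538462), (dp/dtau, dq/dtau) = (-0.058947, 0.784868); Gamma_ppp = -3.252814, Gamma_ppq = 2.808926, Gamma_pqq = -1.540488, Gamma_qpp = -5.571425, Gamma_qpq = 4.026631, Gamma_qqq = -0.149909; k1 = (-0.058947, 0.784868, 1.220186, 0.484297)
  k2: at (p, q) = (0.993968, 0.558083), (dp/dtau, dq/dtau) = (-0.028443, 0.796975); Gamma_ppp = -3.224075, Gamma_ppq = 2.874395, Gamma_pqq = -1.533742, Gamma_qpp = -5.464937, Gamma_qpq = 4.023946, Gamma_qqq = -0.144744; k2 = (-0.028443, 0.796975, 1.107109, 0.278788)
  k3: at (p, q) = (0.994730, 0.558386), (dp/dtau, dq/dtau) = (-0.031270, 0.791838); Gamma_ppp = -3.222185, Gamma_ppq = 2.876307, Gamma_pqq = -1.534986, Gamma_qpp = -5.456363, Gamma_qpq = 4.022105, Gamma_qqq = -0.144665; k3 = (-0.031270, 0.791838, 1.108034, 0.295219)
  k4: at (p, q) = (0.993878, 0.578053), (dp/dtau, dq/dtau) = (-0.003546, 0.799629); Gamma_ppp = -3.176891, Gamma_ppq = 2.926686, Gamma_pqq = -1.524296, Gamma_qpp = -5.336191, Gamma_qpq = 4.001124, Gamma_qqq = -0.134583; k4 = (-0.003546, 0.799629, 0.991279, 0.108808)
  Y <- Y + (h/6)(k1 + 2k2 + 2k3 + k4): p = 0.9939, q = 0.5781, dp/dtau = -0.0036, dq/dtau = 0.7994
step 3:
  k1: at (p, q) = (0.993925, 0.578146), (dp/dtau, dq/dtau) = (-0.003599, 0.799377); Gamma_ppp = -3.176553, Gamma_ppq = 2.926950, Gamma_pqq = -1.524324, Gamma_qpp = -5.335160, Gamma_qpq = 4.000871, Gamma_qqq = -0.134527; k1 = (-0.003599, 0.799377, 0.990934, 0.109055)
  k2: at (p, q) = (0.993835, 0.598130), (dp/dtau, dq/dtau) = (0.021174, 0.802104); Gamma_ppp = -3.115866, Gamma_ppq = 2.963702, Gamma_pqq = -1.510047, Gamma_qpp = -5.201484, Gamma_qpq = 3.962914, Gamma_qqq = -0.120042; k2 = (0.021174, 0.802104, 0.872247, -0.055047)
  k3: at (p, q) = (0.994455, 0.598198), (dp/dtau, dq/dtau) = (0.018207, 0.798001); Gamma_ppp = -3.114461, Gamma_ppq = 2.964491, Gamma_pqq = -1.511065, Gamma_qpp = -5.195567, Gamma_qpq = 3.961252, Gamma_qqq = -0.119998; k3 = (0.018207, 0.798001, 0.877145, -0.036969)
  k4: at (p, q) = (0.994836, 0.618046), (dp/dtau, dq/dtau) = (0.040258, 0.797529); Gamma_ppp = -3.042371, Gamma_ppq = 2.987245, Gamma_pqq = -1.493339, Gamma_qpp = -5.056932, Gamma_qpq = 3.909829, Gamma_qqq = -0.102112; k4 = (0.040258, 0.797529, 0.762951, -0.177920)
  Y <- Y + (h/6)(k1 + 2k2 + 2k3 + k4): p = 0.9949, q = 0.6181, dp/dtau = 0.0402, dq/dtau = 0.7973

Answer: p = 0.9949, q = 0.6181, dp/dtau = 0.0402, dq/dtau = 0.7973


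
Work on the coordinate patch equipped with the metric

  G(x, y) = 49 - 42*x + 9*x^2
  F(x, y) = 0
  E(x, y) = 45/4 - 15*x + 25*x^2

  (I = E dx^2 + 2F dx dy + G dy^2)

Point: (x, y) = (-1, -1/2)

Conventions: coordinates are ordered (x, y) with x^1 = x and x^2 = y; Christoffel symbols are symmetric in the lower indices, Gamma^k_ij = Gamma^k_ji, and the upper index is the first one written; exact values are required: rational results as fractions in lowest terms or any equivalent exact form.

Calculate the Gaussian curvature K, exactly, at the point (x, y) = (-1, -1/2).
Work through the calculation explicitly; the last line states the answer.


E = 205/4, F = 0, G = 100, EG - F^2 = 5125 at the point
E_x = -65, E_y = 0, F_x = 0, F_y = 0, G_x = -60, G_y = 0
E_yy = 0, F_xy = 0, G_xx = 18
Compute both Brioschi determinants and normalise by (EG - F^2)^2.
M1 = [[-E_yy/2 + F_xy - G_xx/2, E_x/2, F_x - E_y/2], [F_y - G_x/2, E, F], [G_y/2, F, G]] = [[-9, -65/2, 0], [30, 205/4, 0], [0, 0, 100]]; det M1 = 51375
M2 = [[0, E_y/2, G_x/2], [E_y/2, E, F], [G_x/2, F, G]] = [[0, 0, -30], [0, 205/4, 0], [-30, 0, 100]]; det M2 = -46125
det M1 - det M2 = 97500; K = 97500 / (5125)^2 = 156/42025

Answer: K = 156/42025


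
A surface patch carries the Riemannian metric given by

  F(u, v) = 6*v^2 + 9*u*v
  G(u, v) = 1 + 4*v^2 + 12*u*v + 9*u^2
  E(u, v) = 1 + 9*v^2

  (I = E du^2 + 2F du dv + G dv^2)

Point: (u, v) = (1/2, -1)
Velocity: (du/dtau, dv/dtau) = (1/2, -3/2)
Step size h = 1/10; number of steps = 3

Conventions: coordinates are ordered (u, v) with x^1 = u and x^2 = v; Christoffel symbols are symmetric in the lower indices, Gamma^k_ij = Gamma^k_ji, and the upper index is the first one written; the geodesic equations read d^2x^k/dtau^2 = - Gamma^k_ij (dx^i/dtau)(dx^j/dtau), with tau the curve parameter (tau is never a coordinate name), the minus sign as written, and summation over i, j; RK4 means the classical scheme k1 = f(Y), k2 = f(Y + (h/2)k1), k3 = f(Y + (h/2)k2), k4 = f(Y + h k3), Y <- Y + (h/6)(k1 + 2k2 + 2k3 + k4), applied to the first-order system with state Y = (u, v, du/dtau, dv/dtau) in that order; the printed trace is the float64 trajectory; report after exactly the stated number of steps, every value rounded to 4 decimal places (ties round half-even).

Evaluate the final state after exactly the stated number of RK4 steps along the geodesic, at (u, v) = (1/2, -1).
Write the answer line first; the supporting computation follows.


Answer: u = 0.6500, v = -1.4500, du/dtau = 0.5000, dv/dtau = -1.5000

f(Y) = (du/dtau, dv/dtau, -Gamma^u_ij Y'^i Y'^j, -Gamma^v_ij Y'^i Y'^j) with the Gammas evaluated at the stage position; h = 0.100000; intermediate values shown to 6 dp
step 0: u = 0.5000, v = -1.0000, du/dtau = 0.5000, dv/dtau = -1.5000
step 1:
  k1: at (u, v) = (0.500000, -1.000000), (du/dtau, dv/dtau) = (0.500000, -1.500000); Gamma_uuu = 0.000000, Gamma_uuv = -0.878049, Gamma_uvv = -0.585366, Gamma_vuu = 0.000000, Gamma_vuv = -0.146341, Gamma_vvv = -0.097561; k1 = (0.500000, -1.500000, 0.000000, 0.000000)
  k2: at (u, v) = (0.525000, -1.075000), (du/dtau, dv/dtau) = (0.500000, -1.500000); Gamma_uuu = 0.000000, Gamma_uuv = -0.824720, Gamma_uvv = -0.549814, Gamma_vuu = 0.000000, Gamma_vuv = -0.147043, Gamma_vvv = -0.098029; k2 = (0.500000, -1.500000, 0.000000, 0.000000)
  k3: at (u, v) = (0.525000, -1.075000), (du/dtau, dv/dtau) = (0.500000, -1.500000); Gamma_uuu = 0.000000, Gamma_uuv = -0.824720, Gamma_uvv = -0.549814, Gamma_vuu = 0.000000, Gamma_vuv = -0.147043, Gamma_vvv = -0.098029; k3 = (0.500000, -1.500000, 0.000000, 0.000000)
  k4: at (u, v) = (0.550000, -1.150000), (du/dtau, dv/dtau) = (0.500000, -1.500000); Gamma_uuu = 0.000000, Gamma_uuv = -0.776735, Gamma_uvv = -0.517824, Gamma_vuu = 0.000000, Gamma_vuv = -0.146341, Gamma_vvv = -0.097561; k4 = (0.500000, -1.500000, 0.000000, 0.000000)
  Y <- Y + (h/6)(k1 + 2k2 + 2k3 + k4): u = 0.5500, v = -1.1500, du/dtau = 0.5000, dv/dtau = -1.5000
step 2:
  k1: at (u, v) = (0.550000, -1.150000), (du/dtau, dv/dtau) = (0.500000, -1.500000); Gamma_uuu = 0.000000, Gamma_uuv = -0.776735, Gamma_uvv = -0.517824, Gamma_vuu = 0.000000, Gamma_vuv = -0.146341, Gamma_vvv = -0.097561; k1 = (0.500000, -1.500000, 0.000000, 0.000000)
  k2: at (u, v) = (0.575000, -1.225000), (du/dtau, dv/dtau) = (0.500000, -1.500000); Gamma_uuu = 0.000000, Gamma_uuv = -0.733472, Gamma_uvv = -0.488981, Gamma_vuu = 0.000000, Gamma_vuv = -0.144699, Gamma_vvv = -0.096466; k2 = (0.500000, -1.500000, 0.000000, 0.000000)
  k3: at (u, v) = (0.575000, -1.225000), (du/dtau, dv/dtau) = (0.500000, -1.500000); Gamma_uuu = 0.000000, Gamma_uuv = -0.733472, Gamma_uvv = -0.488981, Gamma_vuu = 0.000000, Gamma_vuv = -0.144699, Gamma_vvv = -0.096466; k3 = (0.500000, -1.500000, 0.000000, 0.000000)
  k4: at (u, v) = (0.600000, -1.300000), (du/dtau, dv/dtau) = (0.500000, -1.500000); Gamma_uuu = 0.000000, Gamma_uuv = -0.694362, Gamma_uvv = -0.462908, Gamma_vuu = 0.000000, Gamma_vuv = -0.142433, Gamma_vvv = -0.094955; k4 = (0.500000, -1.500000, 0.000000, 0.000000)
  Y <- Y + (h/6)(k1 + 2k2 + 2k3 + k4): u = 0.6000, v = -1.3000, du/dtau = 0.5000, dv/dtau = -1.5000
step 3:
  k1: at (u, v) = (0.600000, -1.300000), (du/dtau, dv/dtau) = (0.500000, -1.500000); Gamma_uuu = 0.000000, Gamma_uuv = -0.694362, Gamma_uvv = -0.462908, Gamma_vuu = 0.000000, Gamma_vuv = -0.142433, Gamma_vvv = -0.094955; k1 = (0.500000, -1.500000, 0.000000, 0.000000)
  k2: at (u, v) = (0.625000, -1.375000), (du/dtau, dv/dtau) = (0.500000, -1.500000); Gamma_uuu = 0.000000, Gamma_uuv = -0.658902, Gamma_uvv = -0.439268, Gamma_vuu = 0.000000, Gamma_vuv = -0.139767, Gamma_vvv = -0.093178; k2 = (0.500000, -1.500000, 0.000000, 0.000000)
  k3: at (u, v) = (0.625000, -1.375000), (du/dtau, dv/dtau) = (0.500000, -1.500000); Gamma_uuu = 0.000000, Gamma_uuv = -0.658902, Gamma_uvv = -0.439268, Gamma_vuu = 0.000000, Gamma_vuv = -0.139767, Gamma_vvv = -0.093178; k3 = (0.500000, -1.500000, 0.000000, 0.000000)
  k4: at (u, v) = (0.650000, -1.450000), (du/dtau, dv/dtau) = (0.500000, -1.500000); Gamma_uuu = 0.000000, Gamma_uuv = -0.626651, Gamma_uvv = -0.417767, Gamma_vuu = 0.000000, Gamma_vuv = -0.136855, Gamma_vvv = -0.091236; k4 = (0.500000, -1.500000, 0.000000, 0.000000)
  Y <- Y + (h/6)(k1 + 2k2 + 2k3 + k4): u = 0.6500, v = -1.4500, du/dtau = 0.5000, dv/dtau = -1.5000


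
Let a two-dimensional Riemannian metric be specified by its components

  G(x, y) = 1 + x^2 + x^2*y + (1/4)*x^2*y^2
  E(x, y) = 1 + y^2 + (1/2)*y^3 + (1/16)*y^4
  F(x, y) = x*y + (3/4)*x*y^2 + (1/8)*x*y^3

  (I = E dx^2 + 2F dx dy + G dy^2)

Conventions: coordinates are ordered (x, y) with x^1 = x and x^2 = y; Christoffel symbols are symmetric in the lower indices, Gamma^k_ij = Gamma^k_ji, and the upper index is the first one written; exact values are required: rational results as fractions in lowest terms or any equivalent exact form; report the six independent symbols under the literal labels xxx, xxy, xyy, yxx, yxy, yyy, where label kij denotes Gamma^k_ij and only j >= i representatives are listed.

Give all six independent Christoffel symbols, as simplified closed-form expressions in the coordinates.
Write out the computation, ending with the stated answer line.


E = 1 + y^2 + (1/2)*y^3 + (1/16)*y^4; F = x*y + (3/4)*x*y^2 + (1/8)*x*y^3; G = 1 + x^2 + x^2*y + (1/4)*x^2*y^2
Gamma^k_ij = (1/2) g^{kl} (d_i g_jl + d_j g_il - d_l g_ij), with g^inv = (1/(EG-F^2)) [[G, -F], [-F, E]]
first partials: E_x = 0, E_y = 2*y + (3/2)*y^2 + (1/4)*y^3, F_x = y + (3/4)*y^2 + (1/8)*y^3, F_y = x + (3/2)*x*y + (3/8)*x*y^2, G_x = 2*x + 2*x*y + (1/2)*x*y^2, G_y = x^2 + (1/2)*x^2*y
D = EG - F^2 = 1 + y^2 + x^2 + (1/2)*y^3 + x^2*y + (1/16)*y^4 + (1/4)*x^2*y^2
expanded: Gamma^x_xx = (G E_x - 2F F_x + F E_y)/(2D), Gamma^x_xy = (G E_y - F G_x)/(2D), Gamma^x_yy = (2G F_y - G G_x - F G_y)/(2D), Gamma^y_xx = (2E F_x - E E_y - F E_x)/(2D), Gamma^y_xy = (E G_x - F E_y)/(2D), Gamma^y_yy = (E G_y - 2F F_y + F G_x)/(2D); substitute and cancel common factors

Answer: Gamma_xxx = 0, Gamma_xxy = (2*y^3 + 12*y^2 + 16*y)/(4*x^2*y^2 + 16*x^2*y + 16*x^2 + y^4 + 8*y^3 + 16*y^2 + 16), Gamma_xyy = (2*x*y^2 + 8*x*y)/(4*x^2*y^2 + 16*x^2*y + 16*x^2 + y^4 + 8*y^3 + 16*y^2 + 16), Gamma_yxx = 0, Gamma_yxy = (4*x*y^2 + 16*x*y + 16*x)/(4*x^2*y^2 + 16*x^2*y + 16*x^2 + y^4 + 8*y^3 + 16*y^2 + 16), Gamma_yyy = (4*x^2*y + 8*x^2)/(4*x^2*y^2 + 16*x^2*y + 16*x^2 + y^4 + 8*y^3 + 16*y^2 + 16)


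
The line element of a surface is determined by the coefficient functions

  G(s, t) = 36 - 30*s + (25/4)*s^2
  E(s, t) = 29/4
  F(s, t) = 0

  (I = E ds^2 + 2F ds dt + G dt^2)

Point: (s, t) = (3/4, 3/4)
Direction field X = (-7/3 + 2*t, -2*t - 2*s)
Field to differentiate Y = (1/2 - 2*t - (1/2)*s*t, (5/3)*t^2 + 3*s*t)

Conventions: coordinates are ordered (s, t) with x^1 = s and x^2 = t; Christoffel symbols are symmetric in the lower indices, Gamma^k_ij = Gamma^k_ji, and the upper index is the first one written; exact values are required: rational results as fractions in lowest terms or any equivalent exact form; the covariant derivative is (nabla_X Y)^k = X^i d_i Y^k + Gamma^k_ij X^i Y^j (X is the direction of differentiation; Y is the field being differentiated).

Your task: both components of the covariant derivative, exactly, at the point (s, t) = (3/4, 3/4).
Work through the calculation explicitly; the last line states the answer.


E = 29/4, F = 0, G = 1089/64 at the point
E_s = 0, E_t = 0, F_s = 0, F_t = 0, G_s = -165/8, G_t = 0
EG - F^2 = 31581/256;  g^inv = (256/31581) * [[1089/64, 0], [0, 29/4]]
first-kind symbols [ij,l] = (1/2)(d_i g_jl + d_j g_il - d_l g_ij): [ss,s] = E_s/2 = 0, [ss,t] = F_s - E_t/2 = 0, [st,s] = E_t/2 = 0, [st,t] = G_s/2 = -165/16, [tt,s] = F_t - G_s/2 = 165/16, [tt,t] = G_t/2 = 0
Gamma^s_ij = (G*[ij,s] - F*[ij,t])/(EG - F^2), Gamma^t_ij = (E*[ij,t] - F*[ij,s])/(EG - F^2)
Gamma_sss = 0, Gamma_sst = 0, Gamma_stt = 165/116, Gamma_tss = 0, Gamma_tst = -20/33, Gamma_ttt = 0
X = (-5/6, -3), Y = (-41/32, 21/8) at the point

Answer: (nabla_X Y)^s = -3493/928, (nabla_X Y)^t = -2261/132


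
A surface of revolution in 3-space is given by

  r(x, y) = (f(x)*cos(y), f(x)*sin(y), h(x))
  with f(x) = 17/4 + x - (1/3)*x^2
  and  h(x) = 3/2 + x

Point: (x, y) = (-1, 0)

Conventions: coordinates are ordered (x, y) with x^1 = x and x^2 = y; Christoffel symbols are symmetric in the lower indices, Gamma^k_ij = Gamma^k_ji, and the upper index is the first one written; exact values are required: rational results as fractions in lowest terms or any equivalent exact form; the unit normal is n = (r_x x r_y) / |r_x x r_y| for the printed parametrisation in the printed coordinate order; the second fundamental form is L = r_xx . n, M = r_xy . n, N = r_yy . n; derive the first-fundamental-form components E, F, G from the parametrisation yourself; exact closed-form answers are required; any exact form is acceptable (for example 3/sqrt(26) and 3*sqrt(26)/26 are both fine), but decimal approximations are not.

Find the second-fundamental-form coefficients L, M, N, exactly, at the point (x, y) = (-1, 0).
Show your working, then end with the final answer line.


f = 35/12, f' = 5/3, f'' = -2/3, h' = 1, h'' = 0
E = 34/9, F = 0, G = 1225/144; answer radicand W^2 = 34/9
unnormalised second-form numerators: l = 2/3, m = 0, n = 35/12; L = l/sqrt(34/9), and similarly M = m/sqrt(W^2), N = n/sqrt(W^2)

Answer: L = sqrt(34)/17, M = 0, N = 35*sqrt(34)/136


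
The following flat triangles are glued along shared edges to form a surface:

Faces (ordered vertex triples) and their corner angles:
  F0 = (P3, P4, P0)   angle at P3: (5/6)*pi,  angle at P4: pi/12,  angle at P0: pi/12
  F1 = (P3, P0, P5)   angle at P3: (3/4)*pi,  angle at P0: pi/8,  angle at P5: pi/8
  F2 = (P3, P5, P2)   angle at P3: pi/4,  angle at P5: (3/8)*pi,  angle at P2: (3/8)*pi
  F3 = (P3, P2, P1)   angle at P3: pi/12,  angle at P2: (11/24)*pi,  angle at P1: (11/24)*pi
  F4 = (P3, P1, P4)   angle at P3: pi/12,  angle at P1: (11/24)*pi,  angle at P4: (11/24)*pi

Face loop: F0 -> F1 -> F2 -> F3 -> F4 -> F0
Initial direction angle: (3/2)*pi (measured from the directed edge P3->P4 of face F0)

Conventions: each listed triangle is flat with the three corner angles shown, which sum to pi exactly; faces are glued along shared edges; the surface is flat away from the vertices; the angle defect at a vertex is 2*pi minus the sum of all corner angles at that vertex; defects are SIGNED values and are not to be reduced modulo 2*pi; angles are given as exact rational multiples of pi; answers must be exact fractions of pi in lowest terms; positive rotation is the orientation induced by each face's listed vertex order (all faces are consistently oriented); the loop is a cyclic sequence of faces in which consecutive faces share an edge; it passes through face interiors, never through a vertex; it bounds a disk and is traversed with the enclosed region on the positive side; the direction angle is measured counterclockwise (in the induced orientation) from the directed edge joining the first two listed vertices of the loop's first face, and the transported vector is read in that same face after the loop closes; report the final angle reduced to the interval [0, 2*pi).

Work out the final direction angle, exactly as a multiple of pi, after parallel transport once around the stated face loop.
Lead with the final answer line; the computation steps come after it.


Answer: final direction angle = (3/2)*pi

enclosed vertex P3: corner angles sum to 2*pi, defect = 2*pi - 2*pi = 0
summing the enclosed defects onto the initial angle, mod 2*pi in the induced orientation:
final angle = (3/2)*pi + 0 = (3/2)*pi (mod 2*pi)


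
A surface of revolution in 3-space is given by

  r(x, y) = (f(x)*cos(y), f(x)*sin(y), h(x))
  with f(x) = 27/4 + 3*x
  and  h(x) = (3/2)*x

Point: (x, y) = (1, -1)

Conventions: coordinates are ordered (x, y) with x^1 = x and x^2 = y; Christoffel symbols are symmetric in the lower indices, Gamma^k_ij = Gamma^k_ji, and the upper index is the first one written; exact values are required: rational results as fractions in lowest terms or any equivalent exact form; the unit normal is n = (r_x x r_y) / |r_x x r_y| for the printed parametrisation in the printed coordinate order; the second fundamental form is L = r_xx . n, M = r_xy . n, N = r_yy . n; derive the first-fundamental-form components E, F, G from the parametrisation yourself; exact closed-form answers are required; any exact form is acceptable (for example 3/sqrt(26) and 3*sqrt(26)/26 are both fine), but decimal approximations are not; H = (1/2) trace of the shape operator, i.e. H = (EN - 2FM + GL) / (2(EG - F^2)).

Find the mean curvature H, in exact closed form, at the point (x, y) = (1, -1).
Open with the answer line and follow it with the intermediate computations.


Answer: H = 2*sqrt(5)/195

f = 39/4, f' = 3, f'' = 0, h' = 3/2, h'' = 0
E = 45/4, F = 0, G = 1521/16; answer radicand W^2 = 45/4
unnormalised second-form numerators: l = 0, m = 0, n = 117/8; L = l/sqrt(45/4), and similarly M = m/sqrt(W^2), N = n/sqrt(W^2)
H = (E*n - 2*F*m + G*l) / (2*(EG - F^2)*sqrt(W^2)); E*n - 2*F*m + G*l = 5265/32, EG - F^2 = 68445/64, so H = (1/13)/sqrt(45/4)


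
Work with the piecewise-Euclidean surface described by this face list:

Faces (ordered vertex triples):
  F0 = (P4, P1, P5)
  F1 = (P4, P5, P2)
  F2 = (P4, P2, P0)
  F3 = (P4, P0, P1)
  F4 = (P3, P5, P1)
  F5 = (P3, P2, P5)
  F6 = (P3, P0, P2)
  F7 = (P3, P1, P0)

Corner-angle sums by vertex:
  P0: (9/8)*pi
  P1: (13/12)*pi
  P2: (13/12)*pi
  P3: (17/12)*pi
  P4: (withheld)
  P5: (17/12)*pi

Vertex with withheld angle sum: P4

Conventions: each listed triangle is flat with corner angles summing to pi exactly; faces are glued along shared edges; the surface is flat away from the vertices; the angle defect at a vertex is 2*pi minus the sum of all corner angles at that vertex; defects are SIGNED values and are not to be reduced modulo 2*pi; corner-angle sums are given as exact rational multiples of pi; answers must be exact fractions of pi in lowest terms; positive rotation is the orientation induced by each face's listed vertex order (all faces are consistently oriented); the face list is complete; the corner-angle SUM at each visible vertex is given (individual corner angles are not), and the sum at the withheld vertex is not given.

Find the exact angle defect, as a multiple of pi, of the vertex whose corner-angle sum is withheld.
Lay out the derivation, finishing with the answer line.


V = 6, E = 12, F = 8; chi = V - E + F = 2
Gauss-Bonnet: total defect = 2*pi*chi = 4*pi; visible defects sum to (31/8)*pi

Answer: defect(P4) = pi/8


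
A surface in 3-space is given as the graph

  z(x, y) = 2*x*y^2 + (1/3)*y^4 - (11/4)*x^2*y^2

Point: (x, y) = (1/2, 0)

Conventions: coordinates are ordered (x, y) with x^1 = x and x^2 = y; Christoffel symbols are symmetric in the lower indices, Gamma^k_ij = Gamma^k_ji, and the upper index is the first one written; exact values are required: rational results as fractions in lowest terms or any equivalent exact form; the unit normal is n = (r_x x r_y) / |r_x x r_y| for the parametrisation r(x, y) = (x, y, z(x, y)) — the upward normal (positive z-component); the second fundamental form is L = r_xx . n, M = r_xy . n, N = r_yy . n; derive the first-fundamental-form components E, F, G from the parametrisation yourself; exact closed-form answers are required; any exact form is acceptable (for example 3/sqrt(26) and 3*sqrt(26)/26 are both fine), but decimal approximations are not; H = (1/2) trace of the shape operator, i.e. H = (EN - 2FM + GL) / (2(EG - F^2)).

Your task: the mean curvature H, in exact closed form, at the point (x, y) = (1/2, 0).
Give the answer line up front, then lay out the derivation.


Answer: H = 5/16

z_x = 0, z_y = 0, z_xx = 0, z_xy = 0, z_yy = 5/8
E = 1, F = 0, G = 1; answer radicand W^2 = 1
unnormalised second-form numerators: l = 0, m = 0, n = 5/8; L = l/sqrt(1), and similarly M = m/sqrt(W^2), N = n/sqrt(W^2)
H = (E*n - 2*F*m + G*l) / (2*(EG - F^2)*sqrt(W^2)); E*n - 2*F*m + G*l = 5/8, EG - F^2 = 1, so H = (5/16)/sqrt(1)


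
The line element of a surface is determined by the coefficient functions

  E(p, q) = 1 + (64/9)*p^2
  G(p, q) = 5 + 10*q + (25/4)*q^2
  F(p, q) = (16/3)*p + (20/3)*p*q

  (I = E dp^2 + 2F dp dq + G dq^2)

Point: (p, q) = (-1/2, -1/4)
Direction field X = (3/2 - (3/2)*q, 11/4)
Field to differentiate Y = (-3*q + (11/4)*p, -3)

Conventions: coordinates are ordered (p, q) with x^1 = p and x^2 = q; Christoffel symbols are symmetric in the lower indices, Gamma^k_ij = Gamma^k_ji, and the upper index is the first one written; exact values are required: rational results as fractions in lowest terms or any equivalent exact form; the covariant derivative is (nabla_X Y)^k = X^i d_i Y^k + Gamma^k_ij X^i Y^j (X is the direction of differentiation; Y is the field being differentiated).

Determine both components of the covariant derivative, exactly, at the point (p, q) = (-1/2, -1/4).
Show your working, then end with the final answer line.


E = 25/9, F = -11/6, G = 185/64 at the point
E_p = -64/9, E_q = 0, F_p = 11/3, F_q = -10/3, G_p = 0, G_q = 55/8
EG - F^2 = 2689/576;  g^inv = (576/2689) * [[185/64, 11/6], [11/6, 25/9]]
first-kind symbols [ij,l] = (1/2)(d_i g_jl + d_j g_il - d_l g_ij): [pp,p] = E_p/2 = -32/9, [pp,q] = F_p - E_q/2 = 11/3, [pq,p] = E_q/2 = 0, [pq,q] = G_p/2 = 0, [qq,p] = F_q - G_p/2 = -10/3, [qq,q] = G_q/2 = 55/16
Gamma^p_ij = (G*[ij,p] - F*[ij,q])/(EG - F^2), Gamma^q_ij = (E*[ij,q] - F*[ij,p])/(EG - F^2)
Gamma_ppp = -2048/2689, Gamma_ppq = 0, Gamma_pqq = -1920/2689, Gamma_qpp = 2112/2689, Gamma_qpq = 0, Gamma_qqq = 1980/2689
X = (15/8, 11/4), Y = (-5/8, -3) at the point

Answer: (nabla_X Y)^p = 317469/86048, (nabla_X Y)^q = -18810/2689
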